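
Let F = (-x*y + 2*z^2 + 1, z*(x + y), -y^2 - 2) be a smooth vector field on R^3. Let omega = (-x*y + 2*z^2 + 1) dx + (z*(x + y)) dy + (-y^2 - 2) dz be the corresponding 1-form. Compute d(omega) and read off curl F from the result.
d(omega) = (-x - 3*y) dy ∧ dz + (4*z) dz ∧ dx + (x + z) dx ∧ dy; curl F = (-x - 3*y, 4*z, x + z)

d omega = sum_{i<j} (∂f_j/∂x_i - ∂f_i/∂x_j) dx_i ∧ dx_j. Under the identification (dy ∧ dz, dz ∧ dx, dx ∧ dy) ↔ (e_x, e_y, e_z), the coefficients are exactly the components of curl F. Compute:
  ∂R/∂y - ∂Q/∂z = (-2*y) - (x + y) = -x - 3*y
  ∂P/∂z - ∂R/∂x = (4*z) - (0) = 4*z
  ∂Q/∂x - ∂P/∂y = (z) - (-x) = x + z.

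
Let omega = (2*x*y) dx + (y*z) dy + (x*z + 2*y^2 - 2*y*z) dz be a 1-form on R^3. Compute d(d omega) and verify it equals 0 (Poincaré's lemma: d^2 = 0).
d(d omega) = 0

Step 1: d omega = sum_{i<j} (∂f_j/∂x_i - ∂f_i/∂x_j) dx_i ∧ dx_j:
  coeff of dx ∧ dy: -2*x
  coeff of dx ∧ dz: z
  coeff of dy ∧ dz: 3*y - 2*z
Step 2: Apply d again to each 2-form coefficient. The only possible 3-form in R^3 is dx ∧ dy ∧ dz, with coefficient
  ∂(coeff of dy∧dz)/∂x - ∂(coeff of dx∧dz)/∂y + ∂(coeff of dx∧dy)/∂z
  = ∂/∂x (3*y - 2*z) - ∂/∂y (z) + ∂/∂z (-2*x).
Each of these terms simplifies to sums of mixed partials that cancel in pairs. The result is 0 (by equality of mixed partials for smooth functions — Schwarz / Clairaut).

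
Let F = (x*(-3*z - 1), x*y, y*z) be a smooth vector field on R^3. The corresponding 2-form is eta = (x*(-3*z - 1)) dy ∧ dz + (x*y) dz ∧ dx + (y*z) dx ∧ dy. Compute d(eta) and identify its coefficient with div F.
d(eta) = (x + y - 3*z - 1) dx ∧ dy ∧ dz; div F = x + y - 3*z - 1

For a 2-form in R^3 of the form above, applying d gives a 3-form with coefficient ∂P/∂x + ∂Q/∂y + ∂R/∂z:
  ∂P/∂x = -3*z - 1
  ∂Q/∂y = x
  ∂R/∂z = y
Sum = x + y - 3*z - 1, which is exactly div F.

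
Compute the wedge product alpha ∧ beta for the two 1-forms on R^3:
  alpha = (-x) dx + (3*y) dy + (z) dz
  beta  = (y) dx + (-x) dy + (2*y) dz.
alpha ∧ beta = (x^2 - 3*y^2) dx ∧ dy + (-y*(2*x + z)) dx ∧ dz + (x*z + 6*y^2) dy ∧ dz

Distribute the wedge, using dx_i ∧ dx_j = -dx_j ∧ dx_i and dx_i ∧ dx_i = 0. For each pair (i, j) with i < j, the coefficient of dx_i ∧ dx_j in alpha ∧ beta is (alpha_i * beta_j - alpha_j * beta_i). Collecting: alpha ∧ beta = (x^2 - 3*y^2) dx ∧ dy + (-y*(2*x + z)) dx ∧ dz + (x*z + 6*y^2) dy ∧ dz.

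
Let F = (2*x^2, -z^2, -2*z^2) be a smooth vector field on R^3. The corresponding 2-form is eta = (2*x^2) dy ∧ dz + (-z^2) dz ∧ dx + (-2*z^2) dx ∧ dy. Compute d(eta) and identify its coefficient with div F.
d(eta) = (4*x - 4*z) dx ∧ dy ∧ dz; div F = 4*x - 4*z

For a 2-form in R^3 of the form above, applying d gives a 3-form with coefficient ∂P/∂x + ∂Q/∂y + ∂R/∂z:
  ∂P/∂x = 4*x
  ∂Q/∂y = 0
  ∂R/∂z = -4*z
Sum = 4*x - 4*z, which is exactly div F.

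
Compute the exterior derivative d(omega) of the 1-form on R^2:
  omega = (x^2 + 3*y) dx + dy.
d(omega) = (-3) dx ∧ dy

For a 1-form omega = sum_i f_i dx_i, the exterior derivative is
  d(omega) = sum_{i < j} (∂f_j/∂x_i - ∂f_i/∂x_j) dx_i ∧ dx_j.
  coefficient of dx ∧ dy: ∂f_2/∂x - ∂f_1/∂y = ∂(1)/∂x - ∂(x^2 + 3*y)/∂y = -3
Assembling: d(omega) = (-3) dx ∧ dy.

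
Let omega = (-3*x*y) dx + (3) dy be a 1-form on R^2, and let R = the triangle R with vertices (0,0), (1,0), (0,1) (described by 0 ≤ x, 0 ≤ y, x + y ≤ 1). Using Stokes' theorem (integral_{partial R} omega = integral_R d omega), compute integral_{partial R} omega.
integral_(partial R) omega = 1/2

Stokes: integral_partial_R omega = integral_R d omega with d omega = (∂Q/∂x - ∂P/∂y) dx ∧ dy.
  ∂Q/∂x = 0
  ∂P/∂y = -3*x
  integrand = ∂Q/∂x - ∂P/∂y = 3*x.
Integrating over R: integral_0^1 integral_0^{1-x} (3*x) dy dx = 1/2.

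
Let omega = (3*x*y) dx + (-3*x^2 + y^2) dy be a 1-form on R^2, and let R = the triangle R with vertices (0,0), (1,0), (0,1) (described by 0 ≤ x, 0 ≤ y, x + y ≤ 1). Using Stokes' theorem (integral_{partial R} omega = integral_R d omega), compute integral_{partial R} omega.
integral_(partial R) omega = -3/2

Stokes: integral_partial_R omega = integral_R d omega with d omega = (∂Q/∂x - ∂P/∂y) dx ∧ dy.
  ∂Q/∂x = -6*x
  ∂P/∂y = 3*x
  integrand = ∂Q/∂x - ∂P/∂y = -9*x.
Integrating over R: integral_0^1 integral_0^{1-x} (-9*x) dy dx = -3/2.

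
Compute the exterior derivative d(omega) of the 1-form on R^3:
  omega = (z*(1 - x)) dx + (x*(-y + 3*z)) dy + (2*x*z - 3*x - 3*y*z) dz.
d(omega) = (-y + 3*z) dx ∧ dy + (x + 2*z - 4) dx ∧ dz + (-3*x - 3*z) dy ∧ dz

For a 1-form omega = sum_i f_i dx_i, the exterior derivative is
  d(omega) = sum_{i < j} (∂f_j/∂x_i - ∂f_i/∂x_j) dx_i ∧ dx_j.
  coefficient of dx ∧ dy: ∂f_2/∂x - ∂f_1/∂y = ∂(x*(-y + 3*z))/∂x - ∂(z*(1 - x))/∂y = -y + 3*z
  coefficient of dx ∧ dz: ∂f_3/∂x - ∂f_1/∂z = ∂(2*x*z - 3*x - 3*y*z)/∂x - ∂(z*(1 - x))/∂z = x + 2*z - 4
  coefficient of dy ∧ dz: ∂f_3/∂y - ∂f_2/∂z = ∂(2*x*z - 3*x - 3*y*z)/∂y - ∂(x*(-y + 3*z))/∂z = -3*x - 3*z
Assembling: d(omega) = (-y + 3*z) dx ∧ dy + (x + 2*z - 4) dx ∧ dz + (-3*x - 3*z) dy ∧ dz.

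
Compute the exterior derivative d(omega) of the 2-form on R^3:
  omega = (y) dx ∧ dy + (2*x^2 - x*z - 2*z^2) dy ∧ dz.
d(omega) = (4*x - z) dx ∧ dy ∧ dz

For a 2-form omega = sum_{i<j} g_{ij} dx_i ∧ dx_j, the exterior derivative is
  d(omega) = sum_{i<j} d(g_{ij}) ∧ dx_i ∧ dx_j = sum_{i<j, k} (∂g_{ij}/∂x_k) dx_k ∧ dx_i ∧ dx_j.
Expand each term, using dx_k ∧ dx_i ∧ dx_j = sgn(permutation) dx_{(a)} ∧ dx_{(b)} ∧ dx_{(c)} with (a < b < c) sorted:
  d(2*x^2 - x*z - 2*z^2) includes (∂/∂x)(2*x^2 - x*z - 2*z^2) dx = (4*x - z) dx, which multiplied by dy ∧ dz gives (4*x - z) dx ∧ dy ∧ dz
Collecting like 3-forms: d(omega) = (4*x - z) dx ∧ dy ∧ dz.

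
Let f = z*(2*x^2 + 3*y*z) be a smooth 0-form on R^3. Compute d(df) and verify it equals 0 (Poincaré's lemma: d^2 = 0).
d(df) = 0

Step 1: df = sum_i (∂f/∂x_i) dx_i = (4*x*z) dx + (3*z^2) dy + (2*x^2 + 6*y*z) dz.
Step 2: Apply d again. Using the 1-form formula, the coefficient of dx ∧ dy in d(df) is ∂^2 f/∂x ∂y - ∂^2 f/∂y ∂x = (0) - (0) = 0 (equality of mixed partials for smooth f).
Similarly for dx ∧ dz and dy ∧ dz — all coefficients vanish. So d(df) = 0.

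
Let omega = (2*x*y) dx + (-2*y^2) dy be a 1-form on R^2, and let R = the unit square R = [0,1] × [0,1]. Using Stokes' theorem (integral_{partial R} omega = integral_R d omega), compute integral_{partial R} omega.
integral_(partial R) omega = -1

Stokes: integral_partial_R omega = integral_R d omega with d omega = (∂Q/∂x - ∂P/∂y) dx ∧ dy.
  ∂Q/∂x = 0
  ∂P/∂y = 2*x
  integrand = ∂Q/∂x - ∂P/∂y = -2*x.
Integrating over R: integral_0^1 integral_0^1 (-2*x) dx dy = -1.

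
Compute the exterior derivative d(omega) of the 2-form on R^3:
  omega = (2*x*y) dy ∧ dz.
d(omega) = (2*y) dx ∧ dy ∧ dz

For a 2-form omega = sum_{i<j} g_{ij} dx_i ∧ dx_j, the exterior derivative is
  d(omega) = sum_{i<j} d(g_{ij}) ∧ dx_i ∧ dx_j = sum_{i<j, k} (∂g_{ij}/∂x_k) dx_k ∧ dx_i ∧ dx_j.
Expand each term, using dx_k ∧ dx_i ∧ dx_j = sgn(permutation) dx_{(a)} ∧ dx_{(b)} ∧ dx_{(c)} with (a < b < c) sorted:
  d(2*x*y) includes (∂/∂x)(2*x*y) dx = (2*y) dx, which multiplied by dy ∧ dz gives (2*y) dx ∧ dy ∧ dz
Collecting like 3-forms: d(omega) = (2*y) dx ∧ dy ∧ dz.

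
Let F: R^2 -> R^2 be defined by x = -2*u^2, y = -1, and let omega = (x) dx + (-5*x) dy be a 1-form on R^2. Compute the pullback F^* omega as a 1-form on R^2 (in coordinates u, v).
F^* omega = (8*u^3) du

Using F^*(f dg) = (f ∘ F) d(g ∘ F), substitute each coordinate x_i by F_i(u, v) in f_i, and replace dx_i by d F_i = (∂F_i/∂u) du + (∂F_i/∂v) dv.
  For the x component: f_1(F) = -2*u^2; d F_1 = (-4*u) du + (0) dv
  For the y component: f_2(F) = 10*u^2; d F_2 = (0) du + (0) dv
Combining and collecting du, dv coefficients:
  coeff of du: 8*u^3
  coeff of dv: 0
F^* omega = (8*u^3) du.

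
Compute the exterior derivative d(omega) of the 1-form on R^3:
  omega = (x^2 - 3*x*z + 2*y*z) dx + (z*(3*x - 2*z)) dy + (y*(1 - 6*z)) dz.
d(omega) = (z) dx ∧ dy + (3*x - 2*y) dx ∧ dz + (-3*x - 2*z + 1) dy ∧ dz

For a 1-form omega = sum_i f_i dx_i, the exterior derivative is
  d(omega) = sum_{i < j} (∂f_j/∂x_i - ∂f_i/∂x_j) dx_i ∧ dx_j.
  coefficient of dx ∧ dy: ∂f_2/∂x - ∂f_1/∂y = ∂(z*(3*x - 2*z))/∂x - ∂(x^2 - 3*x*z + 2*y*z)/∂y = z
  coefficient of dx ∧ dz: ∂f_3/∂x - ∂f_1/∂z = ∂(y*(1 - 6*z))/∂x - ∂(x^2 - 3*x*z + 2*y*z)/∂z = 3*x - 2*y
  coefficient of dy ∧ dz: ∂f_3/∂y - ∂f_2/∂z = ∂(y*(1 - 6*z))/∂y - ∂(z*(3*x - 2*z))/∂z = -3*x - 2*z + 1
Assembling: d(omega) = (z) dx ∧ dy + (3*x - 2*y) dx ∧ dz + (-3*x - 2*z + 1) dy ∧ dz.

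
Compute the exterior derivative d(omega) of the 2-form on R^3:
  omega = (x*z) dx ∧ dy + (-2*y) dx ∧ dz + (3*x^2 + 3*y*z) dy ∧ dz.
d(omega) = (7*x + 2) dx ∧ dy ∧ dz

For a 2-form omega = sum_{i<j} g_{ij} dx_i ∧ dx_j, the exterior derivative is
  d(omega) = sum_{i<j} d(g_{ij}) ∧ dx_i ∧ dx_j = sum_{i<j, k} (∂g_{ij}/∂x_k) dx_k ∧ dx_i ∧ dx_j.
Expand each term, using dx_k ∧ dx_i ∧ dx_j = sgn(permutation) dx_{(a)} ∧ dx_{(b)} ∧ dx_{(c)} with (a < b < c) sorted:
  d(x*z) includes (∂/∂z)(x*z) dz = (x) dz, which multiplied by dx ∧ dy gives (x) dx ∧ dy ∧ dz
  d(-2*y) includes (∂/∂y)(-2*y) dy = (-2) dy, which multiplied by dx ∧ dz gives (2) dx ∧ dy ∧ dz
  d(3*x^2 + 3*y*z) includes (∂/∂x)(3*x^2 + 3*y*z) dx = (6*x) dx, which multiplied by dy ∧ dz gives (6*x) dx ∧ dy ∧ dz
Collecting like 3-forms: d(omega) = (7*x + 2) dx ∧ dy ∧ dz.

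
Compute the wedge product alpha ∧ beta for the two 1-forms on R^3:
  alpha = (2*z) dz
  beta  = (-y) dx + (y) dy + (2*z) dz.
alpha ∧ beta = (2*y*z) dx ∧ dz + (-2*y*z) dy ∧ dz

Distribute the wedge, using dx_i ∧ dx_j = -dx_j ∧ dx_i and dx_i ∧ dx_i = 0. For each pair (i, j) with i < j, the coefficient of dx_i ∧ dx_j in alpha ∧ beta is (alpha_i * beta_j - alpha_j * beta_i). Collecting: alpha ∧ beta = (2*y*z) dx ∧ dz + (-2*y*z) dy ∧ dz.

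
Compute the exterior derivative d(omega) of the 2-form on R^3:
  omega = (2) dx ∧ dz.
d(omega) = 0

For a 2-form omega = sum_{i<j} g_{ij} dx_i ∧ dx_j, the exterior derivative is
  d(omega) = sum_{i<j} d(g_{ij}) ∧ dx_i ∧ dx_j = sum_{i<j, k} (∂g_{ij}/∂x_k) dx_k ∧ dx_i ∧ dx_j.
Expand each term, using dx_k ∧ dx_i ∧ dx_j = sgn(permutation) dx_{(a)} ∧ dx_{(b)} ∧ dx_{(c)} with (a < b < c) sorted:

Collecting like 3-forms: d(omega) = 0.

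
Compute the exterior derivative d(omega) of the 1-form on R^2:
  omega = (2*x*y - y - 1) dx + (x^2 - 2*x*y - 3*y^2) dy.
d(omega) = (1 - 2*y) dx ∧ dy

For a 1-form omega = sum_i f_i dx_i, the exterior derivative is
  d(omega) = sum_{i < j} (∂f_j/∂x_i - ∂f_i/∂x_j) dx_i ∧ dx_j.
  coefficient of dx ∧ dy: ∂f_2/∂x - ∂f_1/∂y = ∂(x^2 - 2*x*y - 3*y^2)/∂x - ∂(2*x*y - y - 1)/∂y = 1 - 2*y
Assembling: d(omega) = (1 - 2*y) dx ∧ dy.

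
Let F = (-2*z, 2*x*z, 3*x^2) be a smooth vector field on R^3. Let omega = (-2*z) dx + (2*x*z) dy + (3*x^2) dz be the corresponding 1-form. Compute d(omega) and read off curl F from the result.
d(omega) = (-2*x) dy ∧ dz + (-6*x - 2) dz ∧ dx + (2*z) dx ∧ dy; curl F = (-2*x, -6*x - 2, 2*z)

d omega = sum_{i<j} (∂f_j/∂x_i - ∂f_i/∂x_j) dx_i ∧ dx_j. Under the identification (dy ∧ dz, dz ∧ dx, dx ∧ dy) ↔ (e_x, e_y, e_z), the coefficients are exactly the components of curl F. Compute:
  ∂R/∂y - ∂Q/∂z = (0) - (2*x) = -2*x
  ∂P/∂z - ∂R/∂x = (-2) - (6*x) = -6*x - 2
  ∂Q/∂x - ∂P/∂y = (2*z) - (0) = 2*z.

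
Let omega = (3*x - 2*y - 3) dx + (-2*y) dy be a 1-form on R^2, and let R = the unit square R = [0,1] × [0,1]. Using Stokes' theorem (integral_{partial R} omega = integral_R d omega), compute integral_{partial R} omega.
integral_(partial R) omega = 2

Stokes: integral_partial_R omega = integral_R d omega with d omega = (∂Q/∂x - ∂P/∂y) dx ∧ dy.
  ∂Q/∂x = 0
  ∂P/∂y = -2
  integrand = ∂Q/∂x - ∂P/∂y = 2.
Integrating over R: integral_0^1 integral_0^1 (2) dx dy = 2.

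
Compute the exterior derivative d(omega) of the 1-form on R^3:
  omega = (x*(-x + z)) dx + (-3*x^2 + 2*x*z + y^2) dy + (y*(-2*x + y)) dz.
d(omega) = (-6*x + 2*z) dx ∧ dy + (-x - 2*y) dx ∧ dz + (-4*x + 2*y) dy ∧ dz

For a 1-form omega = sum_i f_i dx_i, the exterior derivative is
  d(omega) = sum_{i < j} (∂f_j/∂x_i - ∂f_i/∂x_j) dx_i ∧ dx_j.
  coefficient of dx ∧ dy: ∂f_2/∂x - ∂f_1/∂y = ∂(-3*x^2 + 2*x*z + y^2)/∂x - ∂(x*(-x + z))/∂y = -6*x + 2*z
  coefficient of dx ∧ dz: ∂f_3/∂x - ∂f_1/∂z = ∂(y*(-2*x + y))/∂x - ∂(x*(-x + z))/∂z = -x - 2*y
  coefficient of dy ∧ dz: ∂f_3/∂y - ∂f_2/∂z = ∂(y*(-2*x + y))/∂y - ∂(-3*x^2 + 2*x*z + y^2)/∂z = -4*x + 2*y
Assembling: d(omega) = (-6*x + 2*z) dx ∧ dy + (-x - 2*y) dx ∧ dz + (-4*x + 2*y) dy ∧ dz.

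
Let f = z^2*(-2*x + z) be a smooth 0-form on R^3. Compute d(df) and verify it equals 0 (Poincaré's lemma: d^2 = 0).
d(df) = 0

Step 1: df = sum_i (∂f/∂x_i) dx_i = (-2*z^2) dx + (0) dy + (z*(-4*x + 3*z)) dz.
Step 2: Apply d again. Using the 1-form formula, the coefficient of dx ∧ dy in d(df) is ∂^2 f/∂x ∂y - ∂^2 f/∂y ∂x = (0) - (0) = 0 (equality of mixed partials for smooth f).
Similarly for dx ∧ dz and dy ∧ dz — all coefficients vanish. So d(df) = 0.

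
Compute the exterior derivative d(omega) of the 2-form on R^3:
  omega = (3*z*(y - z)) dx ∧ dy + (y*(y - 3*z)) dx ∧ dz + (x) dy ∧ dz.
d(omega) = (y - 3*z + 1) dx ∧ dy ∧ dz

For a 2-form omega = sum_{i<j} g_{ij} dx_i ∧ dx_j, the exterior derivative is
  d(omega) = sum_{i<j} d(g_{ij}) ∧ dx_i ∧ dx_j = sum_{i<j, k} (∂g_{ij}/∂x_k) dx_k ∧ dx_i ∧ dx_j.
Expand each term, using dx_k ∧ dx_i ∧ dx_j = sgn(permutation) dx_{(a)} ∧ dx_{(b)} ∧ dx_{(c)} with (a < b < c) sorted:
  d(3*z*(y - z)) includes (∂/∂z)(3*z*(y - z)) dz = (3*y - 6*z) dz, which multiplied by dx ∧ dy gives (3*y - 6*z) dx ∧ dy ∧ dz
  d(y*(y - 3*z)) includes (∂/∂y)(y*(y - 3*z)) dy = (2*y - 3*z) dy, which multiplied by dx ∧ dz gives (-2*y + 3*z) dx ∧ dy ∧ dz
  d(x) includes (∂/∂x)(x) dx = (1) dx, which multiplied by dy ∧ dz gives (1) dx ∧ dy ∧ dz
Collecting like 3-forms: d(omega) = (y - 3*z + 1) dx ∧ dy ∧ dz.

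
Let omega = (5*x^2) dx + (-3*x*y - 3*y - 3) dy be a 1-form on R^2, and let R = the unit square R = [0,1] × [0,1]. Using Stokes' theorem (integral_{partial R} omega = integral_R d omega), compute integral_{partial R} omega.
integral_(partial R) omega = -3/2

Stokes: integral_partial_R omega = integral_R d omega with d omega = (∂Q/∂x - ∂P/∂y) dx ∧ dy.
  ∂Q/∂x = -3*y
  ∂P/∂y = 0
  integrand = ∂Q/∂x - ∂P/∂y = -3*y.
Integrating over R: integral_0^1 integral_0^1 (-3*y) dx dy = -3/2.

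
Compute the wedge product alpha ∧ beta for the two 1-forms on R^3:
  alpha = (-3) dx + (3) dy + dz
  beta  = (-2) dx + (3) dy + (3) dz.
alpha ∧ beta = (-3) dx ∧ dy + (-7) dx ∧ dz + (6) dy ∧ dz

Distribute the wedge, using dx_i ∧ dx_j = -dx_j ∧ dx_i and dx_i ∧ dx_i = 0. For each pair (i, j) with i < j, the coefficient of dx_i ∧ dx_j in alpha ∧ beta is (alpha_i * beta_j - alpha_j * beta_i). Collecting: alpha ∧ beta = (-3) dx ∧ dy + (-7) dx ∧ dz + (6) dy ∧ dz.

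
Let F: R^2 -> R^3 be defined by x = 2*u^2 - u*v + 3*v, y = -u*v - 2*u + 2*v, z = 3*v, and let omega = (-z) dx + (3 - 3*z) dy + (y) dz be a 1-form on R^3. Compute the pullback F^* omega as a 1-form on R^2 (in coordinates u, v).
F^* omega = (-12*u*v + 12*v^2 + 15*v - 6) du + (9*u*v - 9*u - 21*v + 6) dv

Using F^*(f dg) = (f ∘ F) d(g ∘ F), substitute each coordinate x_i by F_i(u, v) in f_i, and replace dx_i by d F_i = (∂F_i/∂u) du + (∂F_i/∂v) dv.
  For the x component: f_1(F) = -3*v; d F_1 = (4*u - v) du + (3 - u) dv
  For the y component: f_2(F) = 3 - 9*v; d F_2 = (-v - 2) du + (2 - u) dv
  For the z component: f_3(F) = -u*v - 2*u + 2*v; d F_3 = (0) du + (3) dv
Combining and collecting du, dv coefficients:
  coeff of du: -12*u*v + 12*v^2 + 15*v - 6
  coeff of dv: 9*u*v - 9*u - 21*v + 6
F^* omega = (-12*u*v + 12*v^2 + 15*v - 6) du + (9*u*v - 9*u - 21*v + 6) dv.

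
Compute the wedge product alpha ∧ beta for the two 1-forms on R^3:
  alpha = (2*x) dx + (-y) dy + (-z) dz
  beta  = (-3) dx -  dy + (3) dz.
alpha ∧ beta = (-2*x - 3*y) dx ∧ dy + (6*x - 3*z) dx ∧ dz + (-3*y - z) dy ∧ dz

Distribute the wedge, using dx_i ∧ dx_j = -dx_j ∧ dx_i and dx_i ∧ dx_i = 0. For each pair (i, j) with i < j, the coefficient of dx_i ∧ dx_j in alpha ∧ beta is (alpha_i * beta_j - alpha_j * beta_i). Collecting: alpha ∧ beta = (-2*x - 3*y) dx ∧ dy + (6*x - 3*z) dx ∧ dz + (-3*y - z) dy ∧ dz.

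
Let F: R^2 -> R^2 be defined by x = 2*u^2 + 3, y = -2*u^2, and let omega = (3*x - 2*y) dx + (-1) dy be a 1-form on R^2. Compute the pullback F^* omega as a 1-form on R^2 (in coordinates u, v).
F^* omega = (40*u*(u^2 + 1)) du

Using F^*(f dg) = (f ∘ F) d(g ∘ F), substitute each coordinate x_i by F_i(u, v) in f_i, and replace dx_i by d F_i = (∂F_i/∂u) du + (∂F_i/∂v) dv.
  For the x component: f_1(F) = 10*u^2 + 9; d F_1 = (4*u) du + (0) dv
  For the y component: f_2(F) = -1; d F_2 = (-4*u) du + (0) dv
Combining and collecting du, dv coefficients:
  coeff of du: 40*u*(u^2 + 1)
  coeff of dv: 0
F^* omega = (40*u*(u^2 + 1)) du.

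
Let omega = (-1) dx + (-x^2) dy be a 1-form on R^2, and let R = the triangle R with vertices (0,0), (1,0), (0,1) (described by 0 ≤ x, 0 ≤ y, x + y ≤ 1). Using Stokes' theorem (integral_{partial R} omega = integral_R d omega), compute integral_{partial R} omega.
integral_(partial R) omega = -1/3

Stokes: integral_partial_R omega = integral_R d omega with d omega = (∂Q/∂x - ∂P/∂y) dx ∧ dy.
  ∂Q/∂x = -2*x
  ∂P/∂y = 0
  integrand = ∂Q/∂x - ∂P/∂y = -2*x.
Integrating over R: integral_0^1 integral_0^{1-x} (-2*x) dy dx = -1/3.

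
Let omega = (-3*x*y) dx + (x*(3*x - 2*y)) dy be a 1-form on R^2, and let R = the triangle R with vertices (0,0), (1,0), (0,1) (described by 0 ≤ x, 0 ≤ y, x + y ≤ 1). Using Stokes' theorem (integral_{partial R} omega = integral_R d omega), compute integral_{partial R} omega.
integral_(partial R) omega = 7/6

Stokes: integral_partial_R omega = integral_R d omega with d omega = (∂Q/∂x - ∂P/∂y) dx ∧ dy.
  ∂Q/∂x = 6*x - 2*y
  ∂P/∂y = -3*x
  integrand = ∂Q/∂x - ∂P/∂y = 9*x - 2*y.
Integrating over R: integral_0^1 integral_0^{1-x} (9*x - 2*y) dy dx = 7/6.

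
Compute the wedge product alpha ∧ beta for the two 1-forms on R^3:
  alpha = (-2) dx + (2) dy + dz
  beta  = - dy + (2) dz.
alpha ∧ beta = (2) dx ∧ dy + (-4) dx ∧ dz + (5) dy ∧ dz

Distribute the wedge, using dx_i ∧ dx_j = -dx_j ∧ dx_i and dx_i ∧ dx_i = 0. For each pair (i, j) with i < j, the coefficient of dx_i ∧ dx_j in alpha ∧ beta is (alpha_i * beta_j - alpha_j * beta_i). Collecting: alpha ∧ beta = (2) dx ∧ dy + (-4) dx ∧ dz + (5) dy ∧ dz.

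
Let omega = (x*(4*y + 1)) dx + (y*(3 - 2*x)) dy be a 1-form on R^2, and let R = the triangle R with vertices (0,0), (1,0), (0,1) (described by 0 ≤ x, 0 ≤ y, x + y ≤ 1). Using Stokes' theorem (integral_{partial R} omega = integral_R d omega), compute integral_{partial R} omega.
integral_(partial R) omega = -1

Stokes: integral_partial_R omega = integral_R d omega with d omega = (∂Q/∂x - ∂P/∂y) dx ∧ dy.
  ∂Q/∂x = -2*y
  ∂P/∂y = 4*x
  integrand = ∂Q/∂x - ∂P/∂y = -4*x - 2*y.
Integrating over R: integral_0^1 integral_0^{1-x} (-4*x - 2*y) dy dx = -1.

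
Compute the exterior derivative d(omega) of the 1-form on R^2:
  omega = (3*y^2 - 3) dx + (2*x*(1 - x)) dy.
d(omega) = (-4*x - 6*y + 2) dx ∧ dy

For a 1-form omega = sum_i f_i dx_i, the exterior derivative is
  d(omega) = sum_{i < j} (∂f_j/∂x_i - ∂f_i/∂x_j) dx_i ∧ dx_j.
  coefficient of dx ∧ dy: ∂f_2/∂x - ∂f_1/∂y = ∂(2*x*(1 - x))/∂x - ∂(3*y^2 - 3)/∂y = -4*x - 6*y + 2
Assembling: d(omega) = (-4*x - 6*y + 2) dx ∧ dy.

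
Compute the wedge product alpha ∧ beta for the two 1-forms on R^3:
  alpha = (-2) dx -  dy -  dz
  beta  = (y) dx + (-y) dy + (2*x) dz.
alpha ∧ beta = (3*y) dx ∧ dy + (-4*x + y) dx ∧ dz + (-2*x - y) dy ∧ dz

Distribute the wedge, using dx_i ∧ dx_j = -dx_j ∧ dx_i and dx_i ∧ dx_i = 0. For each pair (i, j) with i < j, the coefficient of dx_i ∧ dx_j in alpha ∧ beta is (alpha_i * beta_j - alpha_j * beta_i). Collecting: alpha ∧ beta = (3*y) dx ∧ dy + (-4*x + y) dx ∧ dz + (-2*x - y) dy ∧ dz.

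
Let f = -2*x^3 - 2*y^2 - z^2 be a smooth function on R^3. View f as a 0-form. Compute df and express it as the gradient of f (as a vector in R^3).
df = (-6*x^2) dx + (-4*y) dy + (-2*z) dz; grad f = (-6*x^2, -4*y, -2*z)

For a 0-form f, d f = (∂f/∂x) dx + (∂f/∂y) dy + (∂f/∂z) dz. The components of the vector representation are exactly the entries of grad f in Cartesian coordinates:
  ∂f/∂x = -6*x^2
  ∂f/∂y = -4*y
  ∂f/∂z = -2*z.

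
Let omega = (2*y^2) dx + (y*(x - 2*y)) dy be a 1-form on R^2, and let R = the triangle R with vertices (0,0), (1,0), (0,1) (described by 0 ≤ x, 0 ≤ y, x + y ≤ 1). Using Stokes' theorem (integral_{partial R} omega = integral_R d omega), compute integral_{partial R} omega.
integral_(partial R) omega = -1/2

Stokes: integral_partial_R omega = integral_R d omega with d omega = (∂Q/∂x - ∂P/∂y) dx ∧ dy.
  ∂Q/∂x = y
  ∂P/∂y = 4*y
  integrand = ∂Q/∂x - ∂P/∂y = -3*y.
Integrating over R: integral_0^1 integral_0^{1-x} (-3*y) dy dx = -1/2.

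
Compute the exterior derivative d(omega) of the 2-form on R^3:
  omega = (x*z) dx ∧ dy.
d(omega) = (x) dx ∧ dy ∧ dz

For a 2-form omega = sum_{i<j} g_{ij} dx_i ∧ dx_j, the exterior derivative is
  d(omega) = sum_{i<j} d(g_{ij}) ∧ dx_i ∧ dx_j = sum_{i<j, k} (∂g_{ij}/∂x_k) dx_k ∧ dx_i ∧ dx_j.
Expand each term, using dx_k ∧ dx_i ∧ dx_j = sgn(permutation) dx_{(a)} ∧ dx_{(b)} ∧ dx_{(c)} with (a < b < c) sorted:
  d(x*z) includes (∂/∂z)(x*z) dz = (x) dz, which multiplied by dx ∧ dy gives (x) dx ∧ dy ∧ dz
Collecting like 3-forms: d(omega) = (x) dx ∧ dy ∧ dz.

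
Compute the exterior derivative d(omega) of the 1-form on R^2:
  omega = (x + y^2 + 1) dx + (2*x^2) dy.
d(omega) = (4*x - 2*y) dx ∧ dy

For a 1-form omega = sum_i f_i dx_i, the exterior derivative is
  d(omega) = sum_{i < j} (∂f_j/∂x_i - ∂f_i/∂x_j) dx_i ∧ dx_j.
  coefficient of dx ∧ dy: ∂f_2/∂x - ∂f_1/∂y = ∂(2*x^2)/∂x - ∂(x + y^2 + 1)/∂y = 4*x - 2*y
Assembling: d(omega) = (4*x - 2*y) dx ∧ dy.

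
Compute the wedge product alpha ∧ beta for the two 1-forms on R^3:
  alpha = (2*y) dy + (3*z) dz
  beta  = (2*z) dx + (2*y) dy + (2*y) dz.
alpha ∧ beta = (-4*y*z) dx ∧ dy + (2*y*(2*y - 3*z)) dy ∧ dz + (-6*z^2) dx ∧ dz

Distribute the wedge, using dx_i ∧ dx_j = -dx_j ∧ dx_i and dx_i ∧ dx_i = 0. For each pair (i, j) with i < j, the coefficient of dx_i ∧ dx_j in alpha ∧ beta is (alpha_i * beta_j - alpha_j * beta_i). Collecting: alpha ∧ beta = (-4*y*z) dx ∧ dy + (2*y*(2*y - 3*z)) dy ∧ dz + (-6*z^2) dx ∧ dz.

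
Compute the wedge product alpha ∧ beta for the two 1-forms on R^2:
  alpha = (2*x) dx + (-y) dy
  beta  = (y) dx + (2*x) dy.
alpha ∧ beta = (4*x^2 + y^2) dx ∧ dy

Distribute the wedge, using dx_i ∧ dx_j = -dx_j ∧ dx_i and dx_i ∧ dx_i = 0. For each pair (i, j) with i < j, the coefficient of dx_i ∧ dx_j in alpha ∧ beta is (alpha_i * beta_j - alpha_j * beta_i). Collecting: alpha ∧ beta = (4*x^2 + y^2) dx ∧ dy.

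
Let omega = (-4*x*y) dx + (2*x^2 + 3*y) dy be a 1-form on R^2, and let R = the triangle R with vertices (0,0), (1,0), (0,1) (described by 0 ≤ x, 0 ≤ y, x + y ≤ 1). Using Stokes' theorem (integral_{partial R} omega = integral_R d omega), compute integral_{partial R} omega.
integral_(partial R) omega = 4/3

Stokes: integral_partial_R omega = integral_R d omega with d omega = (∂Q/∂x - ∂P/∂y) dx ∧ dy.
  ∂Q/∂x = 4*x
  ∂P/∂y = -4*x
  integrand = ∂Q/∂x - ∂P/∂y = 8*x.
Integrating over R: integral_0^1 integral_0^{1-x} (8*x) dy dx = 4/3.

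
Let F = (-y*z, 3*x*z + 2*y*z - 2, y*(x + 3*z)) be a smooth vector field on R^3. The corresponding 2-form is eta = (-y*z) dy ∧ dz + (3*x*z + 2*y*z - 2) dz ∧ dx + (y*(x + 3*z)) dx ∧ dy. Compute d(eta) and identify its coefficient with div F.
d(eta) = (3*y + 2*z) dx ∧ dy ∧ dz; div F = 3*y + 2*z

For a 2-form in R^3 of the form above, applying d gives a 3-form with coefficient ∂P/∂x + ∂Q/∂y + ∂R/∂z:
  ∂P/∂x = 0
  ∂Q/∂y = 2*z
  ∂R/∂z = 3*y
Sum = 3*y + 2*z, which is exactly div F.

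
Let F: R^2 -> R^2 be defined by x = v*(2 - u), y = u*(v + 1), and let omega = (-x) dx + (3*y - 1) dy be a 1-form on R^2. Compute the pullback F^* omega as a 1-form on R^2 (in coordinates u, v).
F^* omega = (2*u*v^2 + 6*u*v + 3*u + 2*v^2 - v - 1) du + (2*u^2*v + 3*u^2 + 4*u*v - u - 4*v) dv

Using F^*(f dg) = (f ∘ F) d(g ∘ F), substitute each coordinate x_i by F_i(u, v) in f_i, and replace dx_i by d F_i = (∂F_i/∂u) du + (∂F_i/∂v) dv.
  For the x component: f_1(F) = v*(u - 2); d F_1 = (-v) du + (2 - u) dv
  For the y component: f_2(F) = 3*u*v + 3*u - 1; d F_2 = (v + 1) du + (u) dv
Combining and collecting du, dv coefficients:
  coeff of du: 2*u*v^2 + 6*u*v + 3*u + 2*v^2 - v - 1
  coeff of dv: 2*u^2*v + 3*u^2 + 4*u*v - u - 4*v
F^* omega = (2*u*v^2 + 6*u*v + 3*u + 2*v^2 - v - 1) du + (2*u^2*v + 3*u^2 + 4*u*v - u - 4*v) dv.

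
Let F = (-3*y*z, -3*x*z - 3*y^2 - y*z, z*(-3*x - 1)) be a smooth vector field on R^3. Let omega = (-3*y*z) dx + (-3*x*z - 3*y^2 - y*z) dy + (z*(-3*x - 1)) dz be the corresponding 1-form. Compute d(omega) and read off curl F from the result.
d(omega) = (3*x + y) dy ∧ dz + (-3*y + 3*z) dz ∧ dx + (0) dx ∧ dy; curl F = (3*x + y, -3*y + 3*z, 0)

d omega = sum_{i<j} (∂f_j/∂x_i - ∂f_i/∂x_j) dx_i ∧ dx_j. Under the identification (dy ∧ dz, dz ∧ dx, dx ∧ dy) ↔ (e_x, e_y, e_z), the coefficients are exactly the components of curl F. Compute:
  ∂R/∂y - ∂Q/∂z = (0) - (-3*x - y) = 3*x + y
  ∂P/∂z - ∂R/∂x = (-3*y) - (-3*z) = -3*y + 3*z
  ∂Q/∂x - ∂P/∂y = (-3*z) - (-3*z) = 0.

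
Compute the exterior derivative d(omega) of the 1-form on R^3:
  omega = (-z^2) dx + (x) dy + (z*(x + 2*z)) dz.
d(omega) = (1) dx ∧ dy + (3*z) dx ∧ dz

For a 1-form omega = sum_i f_i dx_i, the exterior derivative is
  d(omega) = sum_{i < j} (∂f_j/∂x_i - ∂f_i/∂x_j) dx_i ∧ dx_j.
  coefficient of dx ∧ dy: ∂f_2/∂x - ∂f_1/∂y = ∂(x)/∂x - ∂(-z^2)/∂y = 1
  coefficient of dx ∧ dz: ∂f_3/∂x - ∂f_1/∂z = ∂(z*(x + 2*z))/∂x - ∂(-z^2)/∂z = 3*z
Assembling: d(omega) = (1) dx ∧ dy + (3*z) dx ∧ dz.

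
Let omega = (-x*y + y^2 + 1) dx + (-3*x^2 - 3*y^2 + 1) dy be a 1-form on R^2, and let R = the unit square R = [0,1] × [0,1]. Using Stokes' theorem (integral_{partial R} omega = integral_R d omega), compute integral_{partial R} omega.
integral_(partial R) omega = -7/2

Stokes: integral_partial_R omega = integral_R d omega with d omega = (∂Q/∂x - ∂P/∂y) dx ∧ dy.
  ∂Q/∂x = -6*x
  ∂P/∂y = -x + 2*y
  integrand = ∂Q/∂x - ∂P/∂y = -5*x - 2*y.
Integrating over R: integral_0^1 integral_0^1 (-5*x - 2*y) dx dy = -7/2.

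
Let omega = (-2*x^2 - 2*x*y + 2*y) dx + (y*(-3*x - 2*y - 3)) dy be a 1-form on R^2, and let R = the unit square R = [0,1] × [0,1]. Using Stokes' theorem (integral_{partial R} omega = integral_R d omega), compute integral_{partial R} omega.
integral_(partial R) omega = -5/2

Stokes: integral_partial_R omega = integral_R d omega with d omega = (∂Q/∂x - ∂P/∂y) dx ∧ dy.
  ∂Q/∂x = -3*y
  ∂P/∂y = 2 - 2*x
  integrand = ∂Q/∂x - ∂P/∂y = 2*x - 3*y - 2.
Integrating over R: integral_0^1 integral_0^1 (2*x - 3*y - 2) dx dy = -5/2.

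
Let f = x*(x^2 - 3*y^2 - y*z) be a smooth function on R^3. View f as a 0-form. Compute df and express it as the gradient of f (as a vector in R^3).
df = (3*x^2 - 3*y^2 - y*z) dx + (x*(-6*y - z)) dy + (-x*y) dz; grad f = (3*x^2 - 3*y^2 - y*z, x*(-6*y - z), -x*y)

For a 0-form f, d f = (∂f/∂x) dx + (∂f/∂y) dy + (∂f/∂z) dz. The components of the vector representation are exactly the entries of grad f in Cartesian coordinates:
  ∂f/∂x = 3*x^2 - 3*y^2 - y*z
  ∂f/∂y = x*(-6*y - z)
  ∂f/∂z = -x*y.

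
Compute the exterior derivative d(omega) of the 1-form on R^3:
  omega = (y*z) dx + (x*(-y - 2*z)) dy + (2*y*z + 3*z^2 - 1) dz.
d(omega) = (-y - 3*z) dx ∧ dy + (-y) dx ∧ dz + (2*x + 2*z) dy ∧ dz

For a 1-form omega = sum_i f_i dx_i, the exterior derivative is
  d(omega) = sum_{i < j} (∂f_j/∂x_i - ∂f_i/∂x_j) dx_i ∧ dx_j.
  coefficient of dx ∧ dy: ∂f_2/∂x - ∂f_1/∂y = ∂(x*(-y - 2*z))/∂x - ∂(y*z)/∂y = -y - 3*z
  coefficient of dx ∧ dz: ∂f_3/∂x - ∂f_1/∂z = ∂(2*y*z + 3*z^2 - 1)/∂x - ∂(y*z)/∂z = -y
  coefficient of dy ∧ dz: ∂f_3/∂y - ∂f_2/∂z = ∂(2*y*z + 3*z^2 - 1)/∂y - ∂(x*(-y - 2*z))/∂z = 2*x + 2*z
Assembling: d(omega) = (-y - 3*z) dx ∧ dy + (-y) dx ∧ dz + (2*x + 2*z) dy ∧ dz.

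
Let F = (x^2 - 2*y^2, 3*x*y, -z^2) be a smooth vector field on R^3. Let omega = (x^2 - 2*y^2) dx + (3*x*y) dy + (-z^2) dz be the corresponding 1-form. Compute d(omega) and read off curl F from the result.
d(omega) = (0) dy ∧ dz + (0) dz ∧ dx + (7*y) dx ∧ dy; curl F = (0, 0, 7*y)

d omega = sum_{i<j} (∂f_j/∂x_i - ∂f_i/∂x_j) dx_i ∧ dx_j. Under the identification (dy ∧ dz, dz ∧ dx, dx ∧ dy) ↔ (e_x, e_y, e_z), the coefficients are exactly the components of curl F. Compute:
  ∂R/∂y - ∂Q/∂z = (0) - (0) = 0
  ∂P/∂z - ∂R/∂x = (0) - (0) = 0
  ∂Q/∂x - ∂P/∂y = (3*y) - (-4*y) = 7*y.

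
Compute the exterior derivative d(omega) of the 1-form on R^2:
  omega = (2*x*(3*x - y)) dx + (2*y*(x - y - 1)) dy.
d(omega) = (2*x + 2*y) dx ∧ dy

For a 1-form omega = sum_i f_i dx_i, the exterior derivative is
  d(omega) = sum_{i < j} (∂f_j/∂x_i - ∂f_i/∂x_j) dx_i ∧ dx_j.
  coefficient of dx ∧ dy: ∂f_2/∂x - ∂f_1/∂y = ∂(2*y*(x - y - 1))/∂x - ∂(2*x*(3*x - y))/∂y = 2*x + 2*y
Assembling: d(omega) = (2*x + 2*y) dx ∧ dy.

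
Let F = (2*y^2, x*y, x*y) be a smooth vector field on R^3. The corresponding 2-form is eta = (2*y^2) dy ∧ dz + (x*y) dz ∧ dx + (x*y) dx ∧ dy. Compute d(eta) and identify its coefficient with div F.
d(eta) = (x) dx ∧ dy ∧ dz; div F = x

For a 2-form in R^3 of the form above, applying d gives a 3-form with coefficient ∂P/∂x + ∂Q/∂y + ∂R/∂z:
  ∂P/∂x = 0
  ∂Q/∂y = x
  ∂R/∂z = 0
Sum = x, which is exactly div F.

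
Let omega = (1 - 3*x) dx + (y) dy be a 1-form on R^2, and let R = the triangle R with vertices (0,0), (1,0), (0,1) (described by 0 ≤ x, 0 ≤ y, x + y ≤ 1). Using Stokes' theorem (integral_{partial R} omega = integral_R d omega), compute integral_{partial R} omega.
integral_(partial R) omega = 0

Stokes: integral_partial_R omega = integral_R d omega with d omega = (∂Q/∂x - ∂P/∂y) dx ∧ dy.
  ∂Q/∂x = 0
  ∂P/∂y = 0
  integrand = ∂Q/∂x - ∂P/∂y = 0.
Integrating over R: integral_0^1 integral_0^{1-x} (0) dy dx = 0.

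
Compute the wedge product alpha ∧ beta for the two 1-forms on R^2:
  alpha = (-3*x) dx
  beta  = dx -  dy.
alpha ∧ beta = (3*x) dx ∧ dy

Distribute the wedge, using dx_i ∧ dx_j = -dx_j ∧ dx_i and dx_i ∧ dx_i = 0. For each pair (i, j) with i < j, the coefficient of dx_i ∧ dx_j in alpha ∧ beta is (alpha_i * beta_j - alpha_j * beta_i). Collecting: alpha ∧ beta = (3*x) dx ∧ dy.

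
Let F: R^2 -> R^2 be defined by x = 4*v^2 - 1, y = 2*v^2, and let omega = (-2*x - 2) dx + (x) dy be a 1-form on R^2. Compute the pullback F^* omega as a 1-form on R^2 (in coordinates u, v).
F^* omega = (-48*v^3 - 4*v) dv

Using F^*(f dg) = (f ∘ F) d(g ∘ F), substitute each coordinate x_i by F_i(u, v) in f_i, and replace dx_i by d F_i = (∂F_i/∂u) du + (∂F_i/∂v) dv.
  For the x component: f_1(F) = -8*v^2; d F_1 = (0) du + (8*v) dv
  For the y component: f_2(F) = 4*v^2 - 1; d F_2 = (0) du + (4*v) dv
Combining and collecting du, dv coefficients:
  coeff of du: 0
  coeff of dv: -48*v^3 - 4*v
F^* omega = (-48*v^3 - 4*v) dv.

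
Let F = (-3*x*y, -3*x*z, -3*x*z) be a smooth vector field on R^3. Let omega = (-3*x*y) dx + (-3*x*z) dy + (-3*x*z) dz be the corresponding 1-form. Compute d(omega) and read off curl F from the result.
d(omega) = (3*x) dy ∧ dz + (3*z) dz ∧ dx + (3*x - 3*z) dx ∧ dy; curl F = (3*x, 3*z, 3*x - 3*z)

d omega = sum_{i<j} (∂f_j/∂x_i - ∂f_i/∂x_j) dx_i ∧ dx_j. Under the identification (dy ∧ dz, dz ∧ dx, dx ∧ dy) ↔ (e_x, e_y, e_z), the coefficients are exactly the components of curl F. Compute:
  ∂R/∂y - ∂Q/∂z = (0) - (-3*x) = 3*x
  ∂P/∂z - ∂R/∂x = (0) - (-3*z) = 3*z
  ∂Q/∂x - ∂P/∂y = (-3*z) - (-3*x) = 3*x - 3*z.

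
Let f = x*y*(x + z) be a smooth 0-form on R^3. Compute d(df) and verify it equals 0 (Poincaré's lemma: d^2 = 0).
d(df) = 0

Step 1: df = sum_i (∂f/∂x_i) dx_i = (y*(2*x + z)) dx + (x*(x + z)) dy + (x*y) dz.
Step 2: Apply d again. Using the 1-form formula, the coefficient of dx ∧ dy in d(df) is ∂^2 f/∂x ∂y - ∂^2 f/∂y ∂x = (2*x + z) - (2*x + z) = 0 (equality of mixed partials for smooth f).
Similarly for dx ∧ dz and dy ∧ dz — all coefficients vanish. So d(df) = 0.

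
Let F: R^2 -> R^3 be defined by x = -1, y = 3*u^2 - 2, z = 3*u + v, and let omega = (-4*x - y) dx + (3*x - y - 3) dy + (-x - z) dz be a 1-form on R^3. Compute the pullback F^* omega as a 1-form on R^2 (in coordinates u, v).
F^* omega = (-18*u^3 - 33*u - 3*v + 3) du + (-3*u - v + 1) dv

Using F^*(f dg) = (f ∘ F) d(g ∘ F), substitute each coordinate x_i by F_i(u, v) in f_i, and replace dx_i by d F_i = (∂F_i/∂u) du + (∂F_i/∂v) dv.
  For the x component: f_1(F) = 6 - 3*u^2; d F_1 = (0) du + (0) dv
  For the y component: f_2(F) = -3*u^2 - 4; d F_2 = (6*u) du + (0) dv
  For the z component: f_3(F) = -3*u - v + 1; d F_3 = (3) du + (1) dv
Combining and collecting du, dv coefficients:
  coeff of du: -18*u^3 - 33*u - 3*v + 3
  coeff of dv: -3*u - v + 1
F^* omega = (-18*u^3 - 33*u - 3*v + 3) du + (-3*u - v + 1) dv.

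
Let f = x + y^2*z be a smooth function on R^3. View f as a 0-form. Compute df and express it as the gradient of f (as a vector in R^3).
df = (1) dx + (2*y*z) dy + (y^2) dz; grad f = (1, 2*y*z, y^2)

For a 0-form f, d f = (∂f/∂x) dx + (∂f/∂y) dy + (∂f/∂z) dz. The components of the vector representation are exactly the entries of grad f in Cartesian coordinates:
  ∂f/∂x = 1
  ∂f/∂y = 2*y*z
  ∂f/∂z = y^2.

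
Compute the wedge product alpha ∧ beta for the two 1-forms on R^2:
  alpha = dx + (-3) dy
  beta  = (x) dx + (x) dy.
alpha ∧ beta = (4*x) dx ∧ dy

Distribute the wedge, using dx_i ∧ dx_j = -dx_j ∧ dx_i and dx_i ∧ dx_i = 0. For each pair (i, j) with i < j, the coefficient of dx_i ∧ dx_j in alpha ∧ beta is (alpha_i * beta_j - alpha_j * beta_i). Collecting: alpha ∧ beta = (4*x) dx ∧ dy.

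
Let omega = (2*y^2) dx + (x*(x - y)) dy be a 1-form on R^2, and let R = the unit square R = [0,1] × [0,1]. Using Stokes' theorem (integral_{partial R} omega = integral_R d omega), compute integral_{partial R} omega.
integral_(partial R) omega = -3/2

Stokes: integral_partial_R omega = integral_R d omega with d omega = (∂Q/∂x - ∂P/∂y) dx ∧ dy.
  ∂Q/∂x = 2*x - y
  ∂P/∂y = 4*y
  integrand = ∂Q/∂x - ∂P/∂y = 2*x - 5*y.
Integrating over R: integral_0^1 integral_0^1 (2*x - 5*y) dx dy = -3/2.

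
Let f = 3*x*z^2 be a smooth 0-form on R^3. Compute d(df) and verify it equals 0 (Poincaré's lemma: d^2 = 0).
d(df) = 0

Step 1: df = sum_i (∂f/∂x_i) dx_i = (3*z^2) dx + (0) dy + (6*x*z) dz.
Step 2: Apply d again. Using the 1-form formula, the coefficient of dx ∧ dy in d(df) is ∂^2 f/∂x ∂y - ∂^2 f/∂y ∂x = (0) - (0) = 0 (equality of mixed partials for smooth f).
Similarly for dx ∧ dz and dy ∧ dz — all coefficients vanish. So d(df) = 0.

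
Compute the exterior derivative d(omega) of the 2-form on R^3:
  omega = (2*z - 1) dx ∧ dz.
d(omega) = 0

For a 2-form omega = sum_{i<j} g_{ij} dx_i ∧ dx_j, the exterior derivative is
  d(omega) = sum_{i<j} d(g_{ij}) ∧ dx_i ∧ dx_j = sum_{i<j, k} (∂g_{ij}/∂x_k) dx_k ∧ dx_i ∧ dx_j.
Expand each term, using dx_k ∧ dx_i ∧ dx_j = sgn(permutation) dx_{(a)} ∧ dx_{(b)} ∧ dx_{(c)} with (a < b < c) sorted:

Collecting like 3-forms: d(omega) = 0.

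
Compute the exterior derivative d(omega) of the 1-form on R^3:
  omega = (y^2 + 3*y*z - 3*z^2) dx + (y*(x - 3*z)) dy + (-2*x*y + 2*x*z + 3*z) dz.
d(omega) = (-y - 3*z) dx ∧ dy + (-5*y + 8*z) dx ∧ dz + (-2*x + 3*y) dy ∧ dz

For a 1-form omega = sum_i f_i dx_i, the exterior derivative is
  d(omega) = sum_{i < j} (∂f_j/∂x_i - ∂f_i/∂x_j) dx_i ∧ dx_j.
  coefficient of dx ∧ dy: ∂f_2/∂x - ∂f_1/∂y = ∂(y*(x - 3*z))/∂x - ∂(y^2 + 3*y*z - 3*z^2)/∂y = -y - 3*z
  coefficient of dx ∧ dz: ∂f_3/∂x - ∂f_1/∂z = ∂(-2*x*y + 2*x*z + 3*z)/∂x - ∂(y^2 + 3*y*z - 3*z^2)/∂z = -5*y + 8*z
  coefficient of dy ∧ dz: ∂f_3/∂y - ∂f_2/∂z = ∂(-2*x*y + 2*x*z + 3*z)/∂y - ∂(y*(x - 3*z))/∂z = -2*x + 3*y
Assembling: d(omega) = (-y - 3*z) dx ∧ dy + (-5*y + 8*z) dx ∧ dz + (-2*x + 3*y) dy ∧ dz.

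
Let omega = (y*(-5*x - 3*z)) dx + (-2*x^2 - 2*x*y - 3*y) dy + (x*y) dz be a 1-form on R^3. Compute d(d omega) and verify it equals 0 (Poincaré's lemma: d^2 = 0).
d(d omega) = 0

Step 1: d omega = sum_{i<j} (∂f_j/∂x_i - ∂f_i/∂x_j) dx_i ∧ dx_j:
  coeff of dx ∧ dy: x - 2*y + 3*z
  coeff of dx ∧ dz: 4*y
  coeff of dy ∧ dz: x
Step 2: Apply d again to each 2-form coefficient. The only possible 3-form in R^3 is dx ∧ dy ∧ dz, with coefficient
  ∂(coeff of dy∧dz)/∂x - ∂(coeff of dx∧dz)/∂y + ∂(coeff of dx∧dy)/∂z
  = ∂/∂x (x) - ∂/∂y (4*y) + ∂/∂z (x - 2*y + 3*z).
Each of these terms simplifies to sums of mixed partials that cancel in pairs. The result is 0 (by equality of mixed partials for smooth functions — Schwarz / Clairaut).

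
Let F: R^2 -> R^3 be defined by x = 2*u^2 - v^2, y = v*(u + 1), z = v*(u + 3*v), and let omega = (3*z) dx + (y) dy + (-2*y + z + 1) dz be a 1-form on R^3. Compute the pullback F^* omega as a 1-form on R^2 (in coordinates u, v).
F^* omega = (v*(12*u^2 + 36*u*v + 3*v^2 - v + 1)) du + (-9*u*v^2 + u - 12*v^2 + 7*v) dv

Using F^*(f dg) = (f ∘ F) d(g ∘ F), substitute each coordinate x_i by F_i(u, v) in f_i, and replace dx_i by d F_i = (∂F_i/∂u) du + (∂F_i/∂v) dv.
  For the x component: f_1(F) = 3*v*(u + 3*v); d F_1 = (4*u) du + (-2*v) dv
  For the y component: f_2(F) = v*(u + 1); d F_2 = (v) du + (u + 1) dv
  For the z component: f_3(F) = -u*v + 3*v^2 - 2*v + 1; d F_3 = (v) du + (u + 6*v) dv
Combining and collecting du, dv coefficients:
  coeff of du: v*(12*u^2 + 36*u*v + 3*v^2 - v + 1)
  coeff of dv: -9*u*v^2 + u - 12*v^2 + 7*v
F^* omega = (v*(12*u^2 + 36*u*v + 3*v^2 - v + 1)) du + (-9*u*v^2 + u - 12*v^2 + 7*v) dv.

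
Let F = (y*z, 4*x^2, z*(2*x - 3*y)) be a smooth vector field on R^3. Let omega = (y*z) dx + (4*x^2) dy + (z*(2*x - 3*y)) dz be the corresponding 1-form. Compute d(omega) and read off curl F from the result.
d(omega) = (-3*z) dy ∧ dz + (y - 2*z) dz ∧ dx + (8*x - z) dx ∧ dy; curl F = (-3*z, y - 2*z, 8*x - z)

d omega = sum_{i<j} (∂f_j/∂x_i - ∂f_i/∂x_j) dx_i ∧ dx_j. Under the identification (dy ∧ dz, dz ∧ dx, dx ∧ dy) ↔ (e_x, e_y, e_z), the coefficients are exactly the components of curl F. Compute:
  ∂R/∂y - ∂Q/∂z = (-3*z) - (0) = -3*z
  ∂P/∂z - ∂R/∂x = (y) - (2*z) = y - 2*z
  ∂Q/∂x - ∂P/∂y = (8*x) - (z) = 8*x - z.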